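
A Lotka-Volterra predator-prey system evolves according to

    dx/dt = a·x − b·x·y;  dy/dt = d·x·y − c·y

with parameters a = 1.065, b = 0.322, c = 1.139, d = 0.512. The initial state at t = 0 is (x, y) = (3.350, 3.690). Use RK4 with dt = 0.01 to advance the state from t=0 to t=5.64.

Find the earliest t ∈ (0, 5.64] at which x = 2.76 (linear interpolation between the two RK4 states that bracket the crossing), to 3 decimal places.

t = 0.603

t=0.000: state=(3.350, 3.690)
step 1 (dt=0.01): k1=(-0.413, 2.126), k2=(-0.424, 2.128), k3=(-0.424, 2.128), k4=(-0.435, 2.130); state += dt/6·(k1+2k2+2k3+k4)
t=0.010: state=(3.346, 3.711)
t=0.020: state=(3.341, 3.733)
t=0.030: state=(3.337, 3.754)
continuing one RK4 step at a time; state shown every 20 steps (Δt=0.2):
t=0.200: state=(3.224, 4.117)
t=0.400: state=(3.020, 4.516)
t=0.600: state=(2.764, 4.837)
next step: t=0.610: state=(2.750, 4.850) — x has crossed 2.76
linear interpolation between t=0.600 (2.76375) and t=0.610 (2.75012) → t≈0.603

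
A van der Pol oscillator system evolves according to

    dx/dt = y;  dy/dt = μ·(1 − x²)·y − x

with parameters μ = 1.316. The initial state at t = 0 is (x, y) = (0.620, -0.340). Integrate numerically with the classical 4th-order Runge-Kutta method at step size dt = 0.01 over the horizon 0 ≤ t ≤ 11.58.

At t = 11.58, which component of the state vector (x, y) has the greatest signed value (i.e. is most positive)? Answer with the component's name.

largest component: y

t=0.000: state=(0.620, -0.340)
step 1 (dt=0.01): k1=(-0.340, -0.895), k2=(-0.344, -0.898), k3=(-0.344, -0.898), k4=(-0.349, -0.901); state += dt/6·(k1+2k2+2k3+k4)
t=0.010: state=(0.617, -0.349)
t=0.020: state=(0.613, -0.358)
t=0.030: state=(0.609, -0.367)
continuing one RK4 step at a time; state shown every 50 steps (Δt=0.5):
t=0.500: state=(0.323, -0.888)
t=1.000: state=(-0.321, -1.725)
t=1.500: state=(-1.272, -1.689)
t=2.000: state=(-1.720, -0.169)
t=2.500: state=(-1.621, 0.444)
t=3.000: state=(-1.326, 0.730)
t=3.500: state=(-0.868, 1.154)
t=4.000: state=(-0.073, 2.169)
t=4.500: state=(1.291, 2.731)
t=5.000: state=(1.996, 0.238)
t=5.500: state=(1.904, -0.412)
t=6.000: state=(1.652, -0.585)
t=6.500: state=(1.313, -0.792)
t=7.000: state=(0.823, -1.231)
t=7.500: state=(-0.029, -2.329)
t=8.000: state=(-1.424, -2.543)
t=8.500: state=(-2.011, -0.105)
t=9.000: state=(-1.889, 0.433)
t=9.500: state=(-1.630, 0.598)
t=10.000: state=(-1.282, 0.814)
t=10.500: state=(-0.775, 1.285)
t=11.000: state=(0.121, 2.447)
t=11.500: state=(1.518, 2.341)
t=11.580: state=(1.687, 1.864)
compare at T: x=1.687, y=1.864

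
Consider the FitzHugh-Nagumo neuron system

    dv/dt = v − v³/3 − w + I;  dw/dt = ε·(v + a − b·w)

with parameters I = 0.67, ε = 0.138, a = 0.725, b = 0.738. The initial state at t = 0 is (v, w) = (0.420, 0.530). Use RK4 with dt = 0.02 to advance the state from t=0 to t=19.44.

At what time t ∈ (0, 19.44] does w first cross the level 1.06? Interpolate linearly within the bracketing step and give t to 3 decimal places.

t = 2.868

t=0.000: state=(0.420, 0.530)
step 1 (dt=0.02): k1=(0.535, 0.104), k2=(0.539, 0.105), k3=(0.539, 0.105), k4=(0.542, 0.105); state += dt/6·(k1+2k2+2k3+k4)
t=0.020: state=(0.431, 0.532)
t=0.040: state=(0.442, 0.534)
t=0.060: state=(0.453, 0.536)
continuing one RK4 step at a time; state shown every 50 steps (Δt=1):
t=1.000: state=(1.071, 0.671)
t=2.000: state=(1.498, 0.876)
t=2.860: state=(1.530, 1.058)
next step: t=2.880: state=(1.529, 1.062) — w has crossed 1.06
linear interpolation between t=2.860 (1.05843) and t=2.880 (1.06250) → t≈2.868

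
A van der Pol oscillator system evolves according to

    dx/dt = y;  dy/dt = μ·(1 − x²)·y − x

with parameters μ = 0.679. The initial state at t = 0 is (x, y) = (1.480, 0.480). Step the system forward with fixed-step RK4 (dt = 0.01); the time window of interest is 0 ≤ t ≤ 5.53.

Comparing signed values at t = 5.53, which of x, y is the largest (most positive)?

t=0.000: state=(1.480, 0.480)
step 1 (dt=0.01): k1=(0.480, -1.868), k2=(0.471, -1.865), k3=(0.471, -1.865), k4=(0.461, -1.862); state += dt/6·(k1+2k2+2k3+k4)
t=0.010: state=(1.485, 0.461)
t=0.020: state=(1.489, 0.443)
t=0.030: state=(1.494, 0.424)
continuing one RK4 step at a time; state shown every 20 steps (Δt=0.2):
t=0.200: state=(1.540, 0.125)
t=0.400: state=(1.534, -0.178)
t=0.600: state=(1.472, -0.427)
t=0.800: state=(1.365, -0.638)
t=1.000: state=(1.219, -0.830)
t=1.200: state=(1.034, -1.022)
t=1.400: state=(0.809, -1.229)
t=1.600: state=(0.540, -1.463)
t=1.800: state=(0.222, -1.723)
t=2.000: state=(-0.149, -1.980)
t=2.200: state=(-0.564, -2.151)
t=2.400: state=(-0.995, -2.105)
t=2.600: state=(-1.386, -1.752)
t=2.800: state=(-1.680, -1.172)
t=3.000: state=(-1.853, -0.568)
t=3.200: state=(-1.915, -0.081)
t=3.400: state=(-1.895, 0.265)
t=3.600: state=(-1.816, 0.506)
t=3.800: state=(-1.696, 0.688)
t=4.000: state=(-1.543, 0.843)
t=4.200: state=(-1.359, 0.996)
t=4.400: state=(-1.144, 1.163)
t=4.600: state=(-0.892, 1.360)
t=4.800: state=(-0.597, 1.598)
t=5.000: state=(-0.250, 1.874)
t=5.200: state=(0.153, 2.154)
t=5.400: state=(0.605, 2.337)
t=5.530: state=(0.910, 2.325)
compare at T: x=0.910, y=2.325

largest component: y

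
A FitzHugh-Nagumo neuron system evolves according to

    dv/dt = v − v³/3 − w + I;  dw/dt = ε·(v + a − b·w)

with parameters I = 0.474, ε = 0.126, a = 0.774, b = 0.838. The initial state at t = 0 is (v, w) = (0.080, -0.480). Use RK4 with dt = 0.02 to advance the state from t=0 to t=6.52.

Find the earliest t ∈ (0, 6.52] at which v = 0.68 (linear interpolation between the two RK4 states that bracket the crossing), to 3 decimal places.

t = 0.481

t=0.000: state=(0.080, -0.480)
step 1 (dt=0.02): k1=(1.034, 0.158), k2=(1.043, 0.159), k3=(1.043, 0.159), k4=(1.051, 0.161); state += dt/6·(k1+2k2+2k3+k4)
t=0.020: state=(0.101, -0.477)
t=0.040: state=(0.122, -0.474)
t=0.060: state=(0.144, -0.470)
t=0.480: state=(0.678, -0.389)
next step: t=0.500: state=(0.707, -0.385) — v has crossed 0.68
linear interpolation between t=0.480 (0.67847) and t=0.500 (0.70732) → t≈0.481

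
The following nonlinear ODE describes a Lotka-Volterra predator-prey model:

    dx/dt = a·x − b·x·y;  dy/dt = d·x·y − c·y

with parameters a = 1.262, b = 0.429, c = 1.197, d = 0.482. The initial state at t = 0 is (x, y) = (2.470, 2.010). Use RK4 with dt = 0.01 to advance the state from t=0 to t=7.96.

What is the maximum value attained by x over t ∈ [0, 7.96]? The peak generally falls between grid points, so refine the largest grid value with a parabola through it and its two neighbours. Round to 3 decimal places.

max x = 3.512

t=0.000: state=(2.470, 2.010)
step 1 (dt=0.01): k1=(0.987, -0.013), k2=(0.989, -0.008), k3=(0.989, -0.008), k4=(0.991, -0.003); state += dt/6·(k1+2k2+2k3+k4)
t=0.010: state=(2.480, 2.010)
t=0.020: state=(2.490, 2.010)
t=0.030: state=(2.500, 2.010)
continuing one RK4 step at a time; state shown every 50 steps (Δt=0.5):
t=0.500: state=(2.991, 2.132)
t=1.000: state=(3.422, 2.550)
t=1.500: state=(3.466, 3.248)
t=2.000: state=(3.003, 3.925)
t=2.500: state=(2.357, 4.112)
t=3.000: state=(1.892, 3.751)
t=3.500: state=(1.693, 3.160)
t=4.000: state=(1.718, 2.609)
t=4.500: state=(1.930, 2.218)
t=5.000: state=(2.310, 2.025)
t=5.500: state=(2.814, 2.061)
t=6.000: state=(3.305, 2.374)
t=6.500: state=(3.511, 2.992)
t=7.000: state=(3.203, 3.732)
t=7.500: state=(2.567, 4.119)
t=7.960: state=(2.053, 3.950)
largest grid value and its neighbours: x(1.290)=3.51193, x(1.300)=3.51198, x(1.310)=3.51180
parabola through these three points peaks at t≈1.297 with x≈3.51199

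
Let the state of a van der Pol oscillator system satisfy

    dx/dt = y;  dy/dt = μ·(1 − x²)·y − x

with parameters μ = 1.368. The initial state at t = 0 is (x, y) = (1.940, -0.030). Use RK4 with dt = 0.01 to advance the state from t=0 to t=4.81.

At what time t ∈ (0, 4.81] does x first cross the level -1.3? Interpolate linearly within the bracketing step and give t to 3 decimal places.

t=0.000: state=(1.940, -0.030)
step 1 (dt=0.01): k1=(-0.030, -1.827), k2=(-0.039, -1.792), k3=(-0.039, -1.793), k4=(-0.048, -1.759); state += dt/6·(k1+2k2+2k3+k4)
t=0.010: state=(1.940, -0.048)
t=0.020: state=(1.939, -0.065)
t=0.030: state=(1.938, -0.082)
continuing one RK4 step at a time; state shown every 20 steps (Δt=0.2):
t=0.200: state=(1.905, -0.287)
t=0.400: state=(1.834, -0.417)
t=0.600: state=(1.742, -0.498)
t=0.800: state=(1.635, -0.566)
t=1.000: state=(1.515, -0.638)
t=1.200: state=(1.379, -0.724)
t=1.400: state=(1.223, -0.837)
t=1.600: state=(1.041, -0.993)
t=1.800: state=(0.822, -1.218)
t=2.000: state=(0.547, -1.554)
t=2.200: state=(0.190, -2.046)
t=2.400: state=(-0.281, -2.670)
t=2.600: state=(-0.865, -3.071)
t=2.740: state=(-1.284, -2.823)
next step: t=2.750: state=(-1.312, -2.784) — x has crossed -1.3
linear interpolation between t=2.740 (-1.28400) and t=2.750 (-1.31203) → t≈2.746

t = 2.746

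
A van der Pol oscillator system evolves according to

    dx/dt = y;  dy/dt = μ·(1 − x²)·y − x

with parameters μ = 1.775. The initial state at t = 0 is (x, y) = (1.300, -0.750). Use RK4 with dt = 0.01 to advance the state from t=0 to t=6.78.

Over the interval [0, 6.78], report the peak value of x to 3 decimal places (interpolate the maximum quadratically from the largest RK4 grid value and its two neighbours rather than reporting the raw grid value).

t=0.000: state=(1.300, -0.750)
step 1 (dt=0.01): k1=(-0.750, -0.381), k2=(-0.752, -0.388), k3=(-0.752, -0.388), k4=(-0.754, -0.395); state += dt/6·(k1+2k2+2k3+k4)
t=0.010: state=(1.292, -0.754)
t=0.020: state=(1.285, -0.758)
t=0.030: state=(1.277, -0.762)
continuing one RK4 step at a time; state shown every 25 steps (Δt=0.25):
t=0.250: state=(1.097, -0.892)
t=0.500: state=(0.844, -1.160)
t=0.750: state=(0.498, -1.662)
t=1.000: state=(-0.022, -2.575)
t=1.250: state=(-0.804, -3.558)
t=1.500: state=(-1.618, -2.497)
t=1.750: state=(-1.981, -0.587)
t=2.000: state=(-2.020, 0.124)
t=2.250: state=(-1.961, 0.311)
t=2.500: state=(-1.874, 0.377)
t=2.750: state=(-1.774, 0.421)
t=3.000: state=(-1.663, 0.467)
t=3.250: state=(-1.539, 0.524)
t=3.500: state=(-1.399, 0.603)
t=3.750: state=(-1.235, 0.718)
t=4.000: state=(-1.035, 0.899)
t=4.250: state=(-0.775, 1.208)
t=4.500: state=(-0.410, 1.773)
t=4.750: state=(0.148, 2.757)
t=5.000: state=(0.961, 3.543)
t=5.250: state=(1.712, 2.090)
t=5.500: state=(1.995, 0.391)
t=5.750: state=(2.007, -0.175)
t=6.000: state=(1.940, -0.327)
t=6.250: state=(1.850, -0.387)
t=6.500: state=(1.748, -0.431)
t=6.750: state=(1.635, -0.479)
t=6.780: state=(1.620, -0.485)
largest grid value and its neighbours: x(5.620)=2.01792, x(5.630)=2.01808, x(5.640)=2.01805
parabola through these three points peaks at t≈5.633 with x≈2.01809

max x = 2.018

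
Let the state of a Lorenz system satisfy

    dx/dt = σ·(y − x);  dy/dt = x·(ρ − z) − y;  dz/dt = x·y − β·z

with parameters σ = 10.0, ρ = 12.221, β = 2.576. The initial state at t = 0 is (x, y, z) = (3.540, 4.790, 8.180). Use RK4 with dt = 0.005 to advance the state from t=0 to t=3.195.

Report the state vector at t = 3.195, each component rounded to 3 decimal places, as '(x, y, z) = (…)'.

(x, y, z) = (5.843, 5.793, 11.713)

t=0.000: state=(3.540, 4.790, 8.180)
step 1 (dt=0.005): k1=(12.500, 9.515, -4.115), k2=(12.425, 9.654, -3.854), k3=(12.431, 9.651, -3.855), k4=(12.361, 9.787, -3.594); state += dt/6·(k1+2k2+2k3+k4)
t=0.005: state=(3.602, 4.838, 8.161)
t=0.010: state=(3.664, 4.888, 8.144)
t=0.015: state=(3.725, 4.939, 8.130)
continuing one RK4 step at a time; state shown every 40 steps (Δt=0.2):
t=0.200: state=(5.939, 7.086, 9.536)
t=0.400: state=(6.939, 6.519, 13.280)
t=0.600: state=(5.038, 4.036, 12.709)
t=0.800: state=(3.979, 3.946, 10.153)
t=1.000: state=(4.699, 5.375, 9.165)
t=1.200: state=(6.156, 6.723, 10.866)
t=1.400: state=(6.202, 5.676, 12.811)
t=1.600: state=(4.893, 4.355, 11.823)
t=1.800: state=(4.497, 4.637, 10.196)
t=2.000: state=(5.250, 5.773, 10.064)
t=2.200: state=(6.065, 6.218, 11.548)
t=2.400: state=(5.684, 5.244, 12.254)
t=2.600: state=(4.896, 4.663, 11.270)
t=2.800: state=(4.901, 5.117, 10.384)
t=3.000: state=(5.528, 5.852, 10.734)
t=3.195: state=(5.843, 5.793, 11.713)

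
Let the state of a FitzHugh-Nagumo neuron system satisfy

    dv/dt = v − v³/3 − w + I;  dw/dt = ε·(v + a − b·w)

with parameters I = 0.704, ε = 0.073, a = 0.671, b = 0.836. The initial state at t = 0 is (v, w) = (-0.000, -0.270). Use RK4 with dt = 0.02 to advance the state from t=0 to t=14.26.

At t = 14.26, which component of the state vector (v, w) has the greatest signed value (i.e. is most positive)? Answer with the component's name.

largest component: w

t=0.000: state=(-0.000, -0.270)
step 1 (dt=0.02): k1=(0.974, 0.065), k2=(0.983, 0.066), k3=(0.983, 0.066), k4=(0.992, 0.067); state += dt/6·(k1+2k2+2k3+k4)
t=0.020: state=(0.020, -0.269)
t=0.040: state=(0.040, -0.267)
t=0.060: state=(0.060, -0.266)
continuing one RK4 step at a time; state shown every 25 steps (Δt=0.5):
t=0.500: state=(0.611, -0.227)
t=1.000: state=(1.370, -0.161)
t=1.500: state=(1.846, -0.073)
t=2.000: state=(1.977, 0.023)
t=2.500: state=(1.983, 0.118)
t=3.000: state=(1.960, 0.209)
t=3.500: state=(1.931, 0.297)
t=4.000: state=(1.900, 0.381)
t=4.500: state=(1.868, 0.462)
t=5.000: state=(1.837, 0.538)
t=5.500: state=(1.805, 0.612)
t=6.000: state=(1.773, 0.682)
t=6.500: state=(1.742, 0.749)
t=7.000: state=(1.710, 0.812)
t=7.500: state=(1.677, 0.873)
t=8.000: state=(1.645, 0.930)
t=8.500: state=(1.612, 0.985)
t=9.000: state=(1.579, 1.037)
t=9.500: state=(1.546, 1.086)
t=10.000: state=(1.512, 1.133)
t=10.500: state=(1.477, 1.176)
t=11.000: state=(1.442, 1.218)
t=11.500: state=(1.406, 1.256)
t=12.000: state=(1.369, 1.293)
t=12.500: state=(1.331, 1.326)
t=13.000: state=(1.292, 1.358)
t=13.500: state=(1.250, 1.387)
t=14.000: state=(1.207, 1.413)
t=14.260: state=(1.184, 1.426)
compare at T: v=1.184, w=1.426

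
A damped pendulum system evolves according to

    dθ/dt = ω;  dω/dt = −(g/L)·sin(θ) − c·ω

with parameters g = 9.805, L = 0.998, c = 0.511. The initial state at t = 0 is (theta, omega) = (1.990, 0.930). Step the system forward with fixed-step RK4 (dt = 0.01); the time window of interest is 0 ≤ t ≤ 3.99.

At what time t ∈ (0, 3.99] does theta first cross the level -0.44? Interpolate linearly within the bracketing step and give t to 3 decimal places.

t=0.000: state=(1.990, 0.930)
step 1 (dt=0.01): k1=(0.930, -9.449), k2=(0.883, -9.406), k3=(0.883, -9.407), k4=(0.836, -9.365); state += dt/6·(k1+2k2+2k3+k4)
t=0.010: state=(1.999, 0.836)
t=0.020: state=(2.007, 0.743)
t=0.030: state=(2.014, 0.650)
continuing one RK4 step at a time; state shown every 20 steps (Δt=0.2):
t=0.200: state=(1.996, -0.841)
t=0.400: state=(1.657, -2.545)
t=0.600: state=(0.987, -4.083)
t=0.800: state=(0.091, -4.615)
t=0.920: state=(-0.439, -4.137)
next step: t=0.930: state=(-0.481, -4.072) — theta has crossed -0.44
linear interpolation between t=0.920 (-0.43947) and t=0.930 (-0.48052) → t≈0.920

t = 0.920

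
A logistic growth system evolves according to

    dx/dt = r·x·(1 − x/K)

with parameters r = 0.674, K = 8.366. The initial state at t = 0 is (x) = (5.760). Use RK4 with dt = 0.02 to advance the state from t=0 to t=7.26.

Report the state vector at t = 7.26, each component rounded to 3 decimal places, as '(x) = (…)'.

(x) = (8.338)

t=0.000: state=(5.760)
step 1 (dt=0.02): k1=(1.209), k2=(1.206), k3=(1.206), k4=(1.203); state += dt/6·(k1+2k2+2k3+k4)
t=0.020: state=(5.784)
t=0.040: state=(5.808)
t=0.060: state=(5.832)
continuing one RK4 step at a time; state shown every 25 steps (Δt=0.5):
t=0.500: state=(6.324)
t=1.000: state=(6.798)
t=1.500: state=(7.183)
t=2.000: state=(7.486)
t=2.500: state=(7.718)
t=3.000: state=(7.893)
t=3.500: state=(8.023)
t=4.000: state=(8.118)
t=4.500: state=(8.188)
t=5.000: state=(8.238)
t=5.500: state=(8.274)
t=6.000: state=(8.300)
t=6.500: state=(8.319)
t=7.000: state=(8.332)
t=7.260: state=(8.338)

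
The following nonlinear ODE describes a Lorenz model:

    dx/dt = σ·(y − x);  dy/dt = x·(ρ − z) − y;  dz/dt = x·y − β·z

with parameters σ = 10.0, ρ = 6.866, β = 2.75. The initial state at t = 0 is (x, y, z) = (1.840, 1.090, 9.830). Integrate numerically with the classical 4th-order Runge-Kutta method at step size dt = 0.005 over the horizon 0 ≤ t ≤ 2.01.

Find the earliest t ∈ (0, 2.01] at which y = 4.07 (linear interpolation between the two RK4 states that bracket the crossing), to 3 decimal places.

t=0.000: state=(1.840, 1.090, 9.830)
step 1 (dt=0.005): k1=(-7.500, -6.544, -25.027), k2=(-7.476, -6.358, -24.905), k3=(-7.472, -6.359, -24.905), k4=(-7.444, -6.177, -24.782); state += dt/6·(k1+2k2+2k3+k4)
t=0.005: state=(1.803, 1.058, 9.705)
t=0.010: state=(1.766, 1.028, 9.582)
t=0.015: state=(1.729, 1.000, 9.460)
continuing one RK4 step at a time; state shown every 20 steps (Δt=0.1):
t=0.100: state=(1.206, 0.722, 7.580)
t=0.200: state=(0.872, 0.670, 5.817)
t=0.300: state=(0.766, 0.740, 4.468)
t=0.400: state=(0.799, 0.886, 3.448)
t=0.500: state=(0.934, 1.116, 2.695)
t=0.600: state=(1.166, 1.453, 2.165)
t=0.700: state=(1.516, 1.935, 1.843)
t=0.800: state=(2.016, 2.602, 1.752)
t=0.900: state=(2.698, 3.478, 1.962)
t=0.955: state=(3.155, 4.038, 2.250)
next step: t=0.960: state=(3.200, 4.090, 2.283) — y has crossed 4.07
linear interpolation between t=0.955 (4.03757) and t=0.960 (4.09033) → t≈0.958

t = 0.958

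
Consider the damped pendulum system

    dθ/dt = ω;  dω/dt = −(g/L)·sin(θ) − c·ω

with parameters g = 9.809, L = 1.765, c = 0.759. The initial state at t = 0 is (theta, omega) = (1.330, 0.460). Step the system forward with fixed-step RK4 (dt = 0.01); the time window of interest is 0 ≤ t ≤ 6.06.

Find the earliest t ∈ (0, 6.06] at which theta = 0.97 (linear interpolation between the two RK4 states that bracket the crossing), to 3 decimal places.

t=0.000: state=(1.330, 0.460)
step 1 (dt=0.01): k1=(0.460, -5.746), k2=(0.431, -5.728), k3=(0.431, -5.727), k4=(0.403, -5.708); state += dt/6·(k1+2k2+2k3+k4)
t=0.010: state=(1.334, 0.403)
t=0.020: state=(1.338, 0.346)
t=0.030: state=(1.341, 0.289)
continuing one RK4 step at a time; state shown every 20 steps (Δt=0.2):
t=0.200: state=(1.312, -0.608)
t=0.400: state=(1.099, -1.488)
t=0.470: state=(0.986, -1.739)
next step: t=0.480: state=(0.968, -1.771) — theta has crossed 0.97
linear interpolation between t=0.470 (0.98594) and t=0.480 (0.96839) → t≈0.479

t = 0.479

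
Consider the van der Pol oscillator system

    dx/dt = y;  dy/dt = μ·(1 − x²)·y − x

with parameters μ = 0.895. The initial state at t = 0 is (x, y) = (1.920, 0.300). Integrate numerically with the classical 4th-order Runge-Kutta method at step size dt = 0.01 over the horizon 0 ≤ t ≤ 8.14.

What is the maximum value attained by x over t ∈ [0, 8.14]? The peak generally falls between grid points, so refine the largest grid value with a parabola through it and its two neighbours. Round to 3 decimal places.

t=0.000: state=(1.920, 0.300)
step 1 (dt=0.01): k1=(0.300, -2.641), k2=(0.287, -2.613), k3=(0.287, -2.613), k4=(0.274, -2.584); state += dt/6·(k1+2k2+2k3+k4)
t=0.010: state=(1.923, 0.274)
t=0.020: state=(1.925, 0.248)
t=0.030: state=(1.928, 0.223)
continuing one RK4 step at a time; state shown every 50 steps (Δt=0.5):
t=0.500: state=(1.839, -0.473)
t=1.000: state=(1.518, -0.793)
t=1.500: state=(1.038, -1.159)
t=2.000: state=(0.306, -1.839)
t=2.500: state=(-0.831, -2.562)
t=3.000: state=(-1.836, -1.088)
t=3.500: state=(-1.984, 0.246)
t=4.000: state=(-1.744, 0.653)
t=4.500: state=(-1.349, 0.936)
t=5.000: state=(-0.779, 1.396)
t=5.500: state=(0.116, 2.239)
t=6.000: state=(1.344, 2.251)
t=6.500: state=(1.984, 0.344)
t=7.000: state=(1.911, -0.464)
t=7.500: state=(1.599, -0.764)
t=8.000: state=(1.142, -1.089)
t=8.140: state=(0.981, -1.220)
largest grid value and its neighbours: x(6.630)=2.00688, x(6.640)=2.00701, x(6.650)=2.00694
parabola through these three points peaks at t≈6.642 with x≈2.00701

max x = 2.007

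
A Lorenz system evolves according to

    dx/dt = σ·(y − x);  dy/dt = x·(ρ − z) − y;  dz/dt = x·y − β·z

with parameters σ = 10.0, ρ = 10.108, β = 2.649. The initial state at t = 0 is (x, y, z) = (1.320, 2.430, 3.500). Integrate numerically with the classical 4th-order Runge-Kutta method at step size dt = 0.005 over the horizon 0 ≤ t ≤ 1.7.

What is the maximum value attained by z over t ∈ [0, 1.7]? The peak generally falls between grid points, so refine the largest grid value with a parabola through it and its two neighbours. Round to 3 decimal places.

t=0.000: state=(1.320, 2.430, 3.500)
step 1 (dt=0.005): k1=(11.100, 6.293, -6.064), k2=(10.980, 6.481, -5.935), k3=(10.988, 6.478, -5.936), k4=(10.875, 6.664, -5.807); state += dt/6·(k1+2k2+2k3+k4)
t=0.005: state=(1.375, 2.462, 3.470)
t=0.010: state=(1.429, 2.497, 3.442)
t=0.015: state=(1.482, 2.533, 3.415)
continuing one RK4 step at a time; state shown every 20 steps (Δt=0.1):
t=0.100: state=(2.344, 3.399, 3.163)
t=0.200: state=(3.564, 4.980, 3.524)
t=0.300: state=(5.178, 6.947, 5.034)
t=0.400: state=(6.886, 8.356, 8.053)
t=0.500: state=(7.701, 7.690, 11.545)
t=0.600: state=(6.828, 5.249, 13.068)
t=0.700: state=(5.027, 3.240, 12.179)
t=0.800: state=(3.550, 2.441, 10.363)
t=0.900: state=(2.806, 2.395, 8.599)
t=1.000: state=(2.658, 2.743, 7.200)
t=1.100: state=(2.933, 3.386, 6.269)
t=1.200: state=(3.547, 4.314, 5.905)
t=1.300: state=(4.444, 5.451, 6.258)
t=1.400: state=(5.482, 6.491, 7.448)
t=1.500: state=(6.306, 6.860, 9.253)
t=1.600: state=(6.462, 6.197, 10.839)
t=1.700: state=(5.846, 4.964, 11.348)
largest grid value and its neighbours: z(0.600)=13.06838, z(0.605)=13.07127, z(0.610)=13.06784
parabola through these three points peaks at t≈0.605 with z≈13.07127

max z = 13.071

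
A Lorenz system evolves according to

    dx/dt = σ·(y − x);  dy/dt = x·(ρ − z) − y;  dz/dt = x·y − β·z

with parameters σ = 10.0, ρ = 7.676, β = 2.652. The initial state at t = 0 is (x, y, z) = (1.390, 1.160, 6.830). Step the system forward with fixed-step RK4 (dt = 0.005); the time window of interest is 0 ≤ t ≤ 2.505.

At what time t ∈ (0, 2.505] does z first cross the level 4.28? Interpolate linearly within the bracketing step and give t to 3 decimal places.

t=0.000: state=(1.390, 1.160, 6.830)
step 1 (dt=0.005): k1=(-2.300, 0.016, -16.501), k2=(-2.242, 0.068, -16.398), k3=(-2.242, 0.068, -16.398), k4=(-2.184, 0.119, -16.296); state += dt/6·(k1+2k2+2k3+k4)
t=0.005: state=(1.379, 1.160, 6.748)
t=0.010: state=(1.368, 1.161, 6.667)
t=0.015: state=(1.358, 1.163, 6.587)
continuing one RK4 step at a time; state shown every 20 steps (Δt=0.1):
t=0.100: state=(1.269, 1.250, 5.376)
t=0.195: state=(1.329, 1.471, 4.325)
next step: t=0.200: state=(1.337, 1.486, 4.278) — z has crossed 4.28
linear interpolation between t=0.195 (4.32545) and t=0.200 (4.27826) → t≈0.200

t = 0.200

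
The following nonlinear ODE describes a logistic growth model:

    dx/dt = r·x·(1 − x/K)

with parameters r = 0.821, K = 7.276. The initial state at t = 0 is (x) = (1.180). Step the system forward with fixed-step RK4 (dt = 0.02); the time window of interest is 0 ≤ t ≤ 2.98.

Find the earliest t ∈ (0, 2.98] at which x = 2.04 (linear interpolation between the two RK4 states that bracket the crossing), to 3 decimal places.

t=0.000: state=(1.180)
step 1 (dt=0.02): k1=(0.812), k2=(0.816), k3=(0.816), k4=(0.821); state += dt/6·(k1+2k2+2k3+k4)
t=0.020: state=(1.196)
t=0.040: state=(1.213)
t=0.060: state=(1.230)
continuing one RK4 step at a time; state shown every 5 steps (Δt=0.1):
t=0.100: state=(1.263)
t=0.200: state=(1.351)
t=0.300: state=(1.444)
t=0.400: state=(1.542)
t=0.500: state=(1.644)
t=0.600: state=(1.750)
t=0.700: state=(1.862)
t=0.800: state=(1.978)
t=0.840: state=(2.026)
next step: t=0.860: state=(2.050) — x has crossed 2.04
linear interpolation between t=0.840 (2.02554) and t=0.860 (2.04963) → t≈0.852

t = 0.852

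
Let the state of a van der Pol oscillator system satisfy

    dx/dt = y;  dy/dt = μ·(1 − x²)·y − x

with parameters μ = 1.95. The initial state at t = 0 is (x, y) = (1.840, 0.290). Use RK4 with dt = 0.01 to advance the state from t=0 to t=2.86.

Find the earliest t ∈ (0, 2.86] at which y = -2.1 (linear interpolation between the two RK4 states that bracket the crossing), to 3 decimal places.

t = 2.461

t=0.000: state=(1.840, 0.290)
step 1 (dt=0.01): k1=(0.290, -3.189), k2=(0.274, -3.119), k3=(0.274, -3.121), k4=(0.259, -3.052); state += dt/6·(k1+2k2+2k3+k4)
t=0.010: state=(1.843, 0.259)
t=0.020: state=(1.845, 0.229)
t=0.030: state=(1.847, 0.200)
continuing one RK4 step at a time; state shown every 10 steps (Δt=0.1):
t=0.100: state=(1.855, 0.034)
t=0.200: state=(1.850, -0.127)
t=0.300: state=(1.832, -0.227)
t=0.400: state=(1.806, -0.291)
t=0.500: state=(1.774, -0.335)
t=0.600: state=(1.739, -0.368)
t=0.700: state=(1.701, -0.394)
t=0.800: state=(1.660, -0.418)
t=0.900: state=(1.617, -0.440)
t=1.000: state=(1.572, -0.464)
t=1.100: state=(1.525, -0.489)
t=1.200: state=(1.474, -0.517)
t=1.300: state=(1.421, -0.548)
t=1.400: state=(1.365, -0.583)
t=1.500: state=(1.304, -0.625)
t=1.600: state=(1.239, -0.674)
t=1.700: state=(1.169, -0.733)
t=1.800: state=(1.092, -0.804)
t=1.900: state=(1.008, -0.892)
t=2.000: state=(0.913, -1.002)
t=2.100: state=(0.806, -1.143)
t=2.200: state=(0.683, -1.324)
t=2.300: state=(0.540, -1.560)
t=2.400: state=(0.369, -1.869)
t=2.460: state=(0.250, -2.097)
next step: t=2.470: state=(0.229, -2.138) — y has crossed -2.1
linear interpolation between t=2.460 (-2.09666) and t=2.470 (-2.13797) → t≈2.461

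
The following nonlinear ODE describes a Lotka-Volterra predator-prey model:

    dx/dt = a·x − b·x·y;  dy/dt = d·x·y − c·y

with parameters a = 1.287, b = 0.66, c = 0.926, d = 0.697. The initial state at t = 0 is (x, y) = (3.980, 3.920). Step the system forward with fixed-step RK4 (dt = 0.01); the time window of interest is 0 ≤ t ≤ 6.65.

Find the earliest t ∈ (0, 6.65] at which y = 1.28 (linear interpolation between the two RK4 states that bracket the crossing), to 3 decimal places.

t = 2.692

t=0.000: state=(3.980, 3.920)
step 1 (dt=0.01): k1=(-5.175, 7.244), k2=(-5.236, 7.240), k3=(-5.235, 7.239), k4=(-5.294, 7.232); state += dt/6·(k1+2k2+2k3+k4)
t=0.010: state=(3.928, 3.992)
t=0.020: state=(3.874, 4.065)
t=0.030: state=(3.820, 4.137)
continuing one RK4 step at a time; state shown every 25 steps (Δt=0.25):
t=0.250: state=(2.503, 5.484)
t=0.500: state=(1.316, 6.016)
t=0.750: state=(0.688, 5.645)
t=1.000: state=(0.397, 4.906)
t=1.250: state=(0.260, 4.116)
t=1.500: state=(0.193, 3.394)
t=1.750: state=(0.161, 2.776)
t=2.000: state=(0.146, 2.262)
t=2.250: state=(0.144, 1.840)
t=2.500: state=(0.151, 1.498)
t=2.690: state=(0.162, 1.282)
next step: t=2.700: state=(0.163, 1.272) — y has crossed 1.28
linear interpolation between t=2.690 (1.28221) and t=2.700 (1.27183) → t≈2.692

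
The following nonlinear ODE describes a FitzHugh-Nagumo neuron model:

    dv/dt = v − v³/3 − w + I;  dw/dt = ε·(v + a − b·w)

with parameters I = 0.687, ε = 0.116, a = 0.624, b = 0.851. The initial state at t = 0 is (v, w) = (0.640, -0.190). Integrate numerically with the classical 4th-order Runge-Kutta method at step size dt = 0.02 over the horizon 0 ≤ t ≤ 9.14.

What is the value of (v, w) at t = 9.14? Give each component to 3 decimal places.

t=0.000: state=(0.640, -0.190)
step 1 (dt=0.02): k1=(1.430, 0.165), k2=(1.436, 0.167), k3=(1.436, 0.167), k4=(1.443, 0.168); state += dt/6·(k1+2k2+2k3+k4)
t=0.020: state=(0.669, -0.187)
t=0.040: state=(0.698, -0.183)
t=0.060: state=(0.727, -0.180)
continuing one RK4 step at a time; state shown every 25 steps (Δt=0.5):
t=0.500: state=(1.365, -0.088)
t=1.000: state=(1.808, 0.043)
t=1.500: state=(1.923, 0.183)
t=2.000: state=(1.916, 0.318)
t=2.500: state=(1.878, 0.446)
t=3.000: state=(1.832, 0.564)
t=3.500: state=(1.784, 0.675)
t=4.000: state=(1.736, 0.777)
t=4.500: state=(1.687, 0.872)
t=5.000: state=(1.638, 0.959)
t=5.500: state=(1.588, 1.040)
t=6.000: state=(1.538, 1.113)
t=6.500: state=(1.487, 1.181)
t=7.000: state=(1.435, 1.242)
t=7.500: state=(1.382, 1.297)
t=8.000: state=(1.327, 1.347)
t=8.500: state=(1.270, 1.391)
t=9.000: state=(1.210, 1.429)
t=9.140: state=(1.193, 1.439)

(v, w) = (1.193, 1.439)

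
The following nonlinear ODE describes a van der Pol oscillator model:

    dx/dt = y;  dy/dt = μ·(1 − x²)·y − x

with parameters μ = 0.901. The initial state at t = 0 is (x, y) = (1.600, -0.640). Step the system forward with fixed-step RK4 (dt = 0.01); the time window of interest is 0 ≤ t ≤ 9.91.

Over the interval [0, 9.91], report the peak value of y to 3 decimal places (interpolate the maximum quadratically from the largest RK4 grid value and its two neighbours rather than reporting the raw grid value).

t=0.000: state=(1.600, -0.640)
step 1 (dt=0.01): k1=(-0.640, -0.700), k2=(-0.644, -0.698), k3=(-0.643, -0.698), k4=(-0.647, -0.696); state += dt/6·(k1+2k2+2k3+k4)
t=0.010: state=(1.594, -0.647)
t=0.020: state=(1.587, -0.654)
t=0.030: state=(1.580, -0.661)
continuing one RK4 step at a time; state shown every 50 steps (Δt=0.5):
t=0.500: state=(1.194, -0.993)
t=1.000: state=(0.573, -1.551)
t=1.500: state=(-0.420, -2.424)
t=2.000: state=(-1.594, -1.771)
t=2.500: state=(-1.995, -0.031)
t=3.000: state=(-1.835, 0.554)
t=3.500: state=(-1.486, 0.835)
t=4.000: state=(-0.983, 1.213)
t=4.500: state=(-0.214, 1.938)
t=5.000: state=(0.962, 2.555)
t=5.500: state=(1.890, 0.880)
t=6.000: state=(1.972, -0.312)
t=6.500: state=(1.712, -0.678)
t=7.000: state=(1.305, -0.965)
t=7.500: state=(0.714, -1.454)
t=8.000: state=(-0.220, -2.325)
t=8.500: state=(-1.446, -2.105)
t=9.000: state=(-1.998, -0.214)
t=9.500: state=(-1.889, 0.499)
t=9.910: state=(-1.632, 0.738)
largest grid value and its neighbours: y(4.930)=2.57732, y(4.940)=2.57793, y(4.950)=2.57732
parabola through these three points peaks at t≈4.940 with y≈2.57793

max y = 2.578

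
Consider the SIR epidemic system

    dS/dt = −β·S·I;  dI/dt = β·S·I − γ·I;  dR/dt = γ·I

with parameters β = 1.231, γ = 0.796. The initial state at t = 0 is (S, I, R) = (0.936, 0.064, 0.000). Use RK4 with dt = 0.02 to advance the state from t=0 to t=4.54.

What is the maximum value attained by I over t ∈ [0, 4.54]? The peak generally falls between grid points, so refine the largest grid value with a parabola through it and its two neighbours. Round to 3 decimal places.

t=0.000: state=(0.936, 0.064, 0.000)
step 1 (dt=0.02): k1=(-0.074, 0.023, 0.051), k2=(-0.074, 0.023, 0.051), k3=(-0.074, 0.023, 0.051), k4=(-0.074, 0.023, 0.051); state += dt/6·(k1+2k2+2k3+k4)
t=0.020: state=(0.935, 0.064, 0.001)
t=0.040: state=(0.933, 0.065, 0.002)
t=0.060: state=(0.932, 0.065, 0.003)
continuing one RK4 step at a time; state shown every 10 steps (Δt=0.2):
t=0.200: state=(0.921, 0.069, 0.011)
t=0.400: state=(0.905, 0.073, 0.022)
t=0.600: state=(0.888, 0.078, 0.034)
t=0.800: state=(0.871, 0.082, 0.047)
t=1.000: state=(0.853, 0.087, 0.060)
t=1.200: state=(0.834, 0.091, 0.074)
t=1.400: state=(0.815, 0.095, 0.089)
t=1.600: state=(0.796, 0.099, 0.105)
t=1.800: state=(0.777, 0.103, 0.121)
t=2.000: state=(0.757, 0.106, 0.137)
t=2.200: state=(0.737, 0.108, 0.154)
t=2.400: state=(0.718, 0.111, 0.172)
t=2.600: state=(0.698, 0.112, 0.190)
t=2.800: state=(0.679, 0.113, 0.208)
t=3.000: state=(0.660, 0.114, 0.226)
t=3.200: state=(0.642, 0.114, 0.244)
t=3.400: state=(0.624, 0.114, 0.262)
t=3.600: state=(0.607, 0.113, 0.280)
t=3.800: state=(0.590, 0.112, 0.298)
t=4.000: state=(0.575, 0.110, 0.316)
t=4.200: state=(0.559, 0.108, 0.333)
t=4.400: state=(0.545, 0.105, 0.350)
t=4.540: state=(0.535, 0.103, 0.362)
largest grid value and its neighbours: I(3.120)=0.11422, I(3.140)=0.11422, I(3.160)=0.11422
parabola through these three points peaks at t≈3.148 with I≈0.11422

max I = 0.114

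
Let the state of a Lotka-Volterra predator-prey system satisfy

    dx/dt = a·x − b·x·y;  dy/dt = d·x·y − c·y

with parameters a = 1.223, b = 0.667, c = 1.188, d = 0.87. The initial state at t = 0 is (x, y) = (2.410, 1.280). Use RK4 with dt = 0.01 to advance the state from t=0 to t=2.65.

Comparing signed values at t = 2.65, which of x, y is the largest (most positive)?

t=0.000: state=(2.410, 1.280)
step 1 (dt=0.01): k1=(0.890, 1.163), k2=(0.882, 1.173), k3=(0.882, 1.173), k4=(0.874, 1.184); state += dt/6·(k1+2k2+2k3+k4)
t=0.010: state=(2.419, 1.292)
t=0.020: state=(2.427, 1.304)
t=0.030: state=(2.436, 1.316)
continuing one RK4 step at a time; state shown every 10 steps (Δt=0.1):
t=0.100: state=(2.490, 1.407)
t=0.200: state=(2.550, 1.556)
t=0.300: state=(2.583, 1.728)
t=0.400: state=(2.585, 1.921)
t=0.500: state=(2.552, 2.134)
t=0.600: state=(2.483, 2.359)
t=0.700: state=(2.379, 2.589)
t=0.800: state=(2.245, 2.812)
t=0.900: state=(2.089, 3.015)
t=1.000: state=(1.919, 3.188)
t=1.100: state=(1.745, 3.320)
t=1.200: state=(1.576, 3.406)
t=1.300: state=(1.417, 3.444)
t=1.400: state=(1.272, 3.438)
t=1.500: state=(1.145, 3.391)
t=1.600: state=(1.034, 3.310)
t=1.700: state=(0.941, 3.202)
t=1.800: state=(0.862, 3.075)
t=1.900: state=(0.797, 2.935)
t=2.000: state=(0.744, 2.787)
t=2.100: state=(0.702, 2.635)
t=2.200: state=(0.669, 2.484)
t=2.300: state=(0.644, 2.335)
t=2.400: state=(0.626, 2.191)
t=2.500: state=(0.614, 2.053)
t=2.600: state=(0.607, 1.923)
t=2.650: state=(0.606, 1.860)
compare at T: x=0.606, y=1.860

largest component: y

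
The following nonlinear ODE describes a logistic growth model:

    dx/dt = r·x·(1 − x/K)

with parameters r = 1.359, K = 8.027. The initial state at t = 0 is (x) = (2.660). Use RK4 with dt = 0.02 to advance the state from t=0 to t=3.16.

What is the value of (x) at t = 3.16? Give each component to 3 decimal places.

t=0.000: state=(2.660)
step 1 (dt=0.02): k1=(2.417), k2=(2.428), k3=(2.428), k4=(2.439); state += dt/6·(k1+2k2+2k3+k4)
t=0.020: state=(2.709)
t=0.040: state=(2.758)
t=0.060: state=(2.807)
continuing one RK4 step at a time; state shown every 10 steps (Δt=0.2):
t=0.200: state=(3.163)
t=0.400: state=(3.696)
t=0.600: state=(4.241)
t=0.800: state=(4.777)
t=1.000: state=(5.287)
t=1.200: state=(5.754)
t=1.400: state=(6.170)
t=1.600: state=(6.529)
t=1.800: state=(6.833)
t=2.000: state=(7.084)
t=2.200: state=(7.287)
t=2.400: state=(7.451)
t=2.600: state=(7.580)
t=2.800: state=(7.682)
t=3.000: state=(7.761)
t=3.160: state=(7.812)

(x) = (7.812)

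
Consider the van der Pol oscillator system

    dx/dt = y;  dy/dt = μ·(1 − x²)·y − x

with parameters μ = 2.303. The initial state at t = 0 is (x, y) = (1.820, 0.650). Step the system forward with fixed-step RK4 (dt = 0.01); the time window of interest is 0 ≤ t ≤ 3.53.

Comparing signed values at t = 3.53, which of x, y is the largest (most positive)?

t=0.000: state=(1.820, 0.650)
step 1 (dt=0.01): k1=(0.650, -5.282), k2=(0.624, -5.161), k3=(0.624, -5.164), k4=(0.598, -5.044); state += dt/6·(k1+2k2+2k3+k4)
t=0.010: state=(1.826, 0.598)
t=0.020: state=(1.832, 0.549)
t=0.030: state=(1.837, 0.502)
continuing one RK4 step at a time; state shown every 20 steps (Δt=0.2):
t=0.200: state=(1.872, -0.011)
t=0.400: state=(1.844, -0.227)
t=0.600: state=(1.790, -0.303)
t=0.800: state=(1.725, -0.343)
t=1.000: state=(1.654, -0.374)
t=1.200: state=(1.576, -0.408)
t=1.400: state=(1.490, -0.449)
t=1.600: state=(1.395, -0.501)
t=1.800: state=(1.288, -0.572)
t=2.000: state=(1.164, -0.674)
t=2.200: state=(1.015, -0.827)
t=2.400: state=(0.827, -1.077)
t=2.600: state=(0.572, -1.514)
t=2.800: state=(0.197, -2.320)
t=3.000: state=(-0.390, -3.606)
t=3.200: state=(-1.195, -4.038)
t=3.400: state=(-1.811, -1.898)
t=3.530: state=(-1.972, -0.694)
compare at T: x=-1.972, y=-0.694

largest component: y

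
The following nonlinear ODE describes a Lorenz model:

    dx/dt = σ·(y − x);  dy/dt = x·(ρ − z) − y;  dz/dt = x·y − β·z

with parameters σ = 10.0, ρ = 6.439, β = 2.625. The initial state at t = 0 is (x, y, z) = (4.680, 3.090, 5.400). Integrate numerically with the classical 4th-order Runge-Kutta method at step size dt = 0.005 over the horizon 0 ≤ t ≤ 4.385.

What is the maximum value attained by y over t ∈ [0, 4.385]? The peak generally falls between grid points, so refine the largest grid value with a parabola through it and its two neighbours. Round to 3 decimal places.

t=0.000: state=(4.680, 3.090, 5.400)
step 1 (dt=0.005): k1=(-15.900, 1.773, 0.286), k2=(-15.458, 1.723, 0.182), k3=(-15.470, 1.726, 0.186), k4=(-15.040, 1.679, 0.084); state += dt/6·(k1+2k2+2k3+k4)
t=0.005: state=(4.603, 3.099, 5.401)
t=0.010: state=(4.530, 3.107, 5.401)
t=0.015: state=(4.460, 3.115, 5.400)
continuing one RK4 step at a time; state shown every 40 steps (Δt=0.2):
t=0.200: state=(3.444, 3.332, 5.090)
t=0.400: state=(3.525, 3.656, 4.890)
t=0.600: state=(3.828, 3.974, 5.097)
t=0.800: state=(4.025, 4.063, 5.505)
t=1.000: state=(3.974, 3.896, 5.748)
t=1.200: state=(3.782, 3.686, 5.676)
t=1.400: state=(3.643, 3.607, 5.445)
t=1.600: state=(3.642, 3.673, 5.274)
t=1.800: state=(3.740, 3.798, 5.268)
t=2.000: state=(3.840, 3.875, 5.390)
t=2.200: state=(3.867, 3.858, 5.516)
t=2.400: state=(3.818, 3.784, 5.548)
t=2.600: state=(3.753, 3.727, 5.488)
t=2.800: state=(3.725, 3.724, 5.408)
t=3.000: state=(3.745, 3.762, 5.373)
t=3.200: state=(3.784, 3.802, 5.397)
t=3.400: state=(3.808, 3.813, 5.445)
t=3.600: state=(3.804, 3.795, 5.476)
t=3.800: state=(3.781, 3.769, 5.470)
t=4.000: state=(3.763, 3.758, 5.442)
t=4.200: state=(3.761, 3.765, 5.420)
t=4.385: state=(3.772, 3.779, 5.417)
largest grid value and its neighbours: y(0.755)=4.06905, y(0.760)=4.06908, y(0.765)=4.06893
parabola through these three points peaks at t≈0.758 with y≈4.06910

max y = 4.069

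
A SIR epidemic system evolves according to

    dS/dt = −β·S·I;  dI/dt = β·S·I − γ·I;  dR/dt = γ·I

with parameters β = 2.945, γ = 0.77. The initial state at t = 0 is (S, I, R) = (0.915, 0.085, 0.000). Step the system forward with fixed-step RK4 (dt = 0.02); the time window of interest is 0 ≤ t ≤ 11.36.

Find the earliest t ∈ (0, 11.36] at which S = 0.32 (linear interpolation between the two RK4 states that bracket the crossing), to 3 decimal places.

t=0.000: state=(0.915, 0.085, 0.000)
step 1 (dt=0.02): k1=(-0.229, 0.164, 0.065), k2=(-0.233, 0.166, 0.067), k3=(-0.233, 0.166, 0.067), k4=(-0.237, 0.169, 0.068); state += dt/6·(k1+2k2+2k3+k4)
t=0.020: state=(0.910, 0.088, 0.001)
t=0.040: state=(0.906, 0.092, 0.003)
t=0.060: state=(0.901, 0.095, 0.004)
continuing one RK4 step at a time; state shown every 25 steps (Δt=0.5):
t=0.500: state=(0.748, 0.199, 0.053)
t=1.000: state=(0.501, 0.342, 0.158)
t=1.400: state=(0.320, 0.405, 0.274)
next step: t=1.420: state=(0.313, 0.407, 0.281) — S has crossed 0.32
linear interpolation between t=1.400 (0.32041) and t=1.420 (0.31284) → t≈1.401

t = 1.401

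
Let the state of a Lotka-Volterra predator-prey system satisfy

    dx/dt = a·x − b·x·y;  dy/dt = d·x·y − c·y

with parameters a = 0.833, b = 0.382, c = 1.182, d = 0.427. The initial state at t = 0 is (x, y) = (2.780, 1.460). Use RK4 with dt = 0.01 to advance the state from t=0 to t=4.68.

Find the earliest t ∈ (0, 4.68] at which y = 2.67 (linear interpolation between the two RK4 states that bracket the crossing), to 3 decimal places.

t=0.000: state=(2.780, 1.460)
step 1 (dt=0.01): k1=(0.765, 0.007), k2=(0.766, 0.010), k3=(0.766, 0.010), k4=(0.767, 0.012); state += dt/6·(k1+2k2+2k3+k4)
t=0.010: state=(2.788, 1.460)
t=0.020: state=(2.795, 1.460)
t=0.030: state=(2.803, 1.460)
continuing one RK4 step at a time; state shown every 20 steps (Δt=0.2):
t=0.200: state=(2.936, 1.471)
t=0.400: state=(3.097, 1.503)
t=0.600: state=(3.255, 1.556)
t=0.800: state=(3.405, 1.633)
t=1.000: state=(3.537, 1.734)
t=1.200: state=(3.643, 1.860)
t=1.400: state=(3.712, 2.011)
t=1.600: state=(3.736, 2.183)
t=1.800: state=(3.709, 2.370)
t=2.000: state=(3.630, 2.560)
t=2.110: state=(3.565, 2.662)
next step: t=2.120: state=(3.558, 2.671) — y has crossed 2.67
linear interpolation between t=2.110 (2.66187) and t=2.120 (2.67090) → t≈2.119

t = 2.119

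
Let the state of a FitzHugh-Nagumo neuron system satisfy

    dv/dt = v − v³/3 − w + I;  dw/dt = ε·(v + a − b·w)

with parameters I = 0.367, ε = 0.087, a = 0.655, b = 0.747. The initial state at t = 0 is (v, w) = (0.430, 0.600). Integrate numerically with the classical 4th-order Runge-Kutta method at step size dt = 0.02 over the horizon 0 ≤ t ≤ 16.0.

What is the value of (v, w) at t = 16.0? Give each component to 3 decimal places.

(v, w) = (-1.757, 0.360)

t=0.000: state=(0.430, 0.600)
step 1 (dt=0.02): k1=(0.170, 0.055), k2=(0.171, 0.056), k3=(0.171, 0.056), k4=(0.172, 0.056); state += dt/6·(k1+2k2+2k3+k4)
t=0.020: state=(0.433, 0.601)
t=0.040: state=(0.437, 0.602)
t=0.060: state=(0.440, 0.603)
continuing one RK4 step at a time; state shown every 50 steps (Δt=1):
t=1.000: state=(0.646, 0.662)
t=2.000: state=(0.931, 0.742)
t=3.000: state=(1.166, 0.840)
t=4.000: state=(1.254, 0.945)
t=5.000: state=(1.225, 1.046)
t=6.000: state=(1.131, 1.135)
t=7.000: state=(0.986, 1.208)
t=8.000: state=(0.767, 1.262)
t=9.000: state=(0.373, 1.287)
t=10.000: state=(-0.558, 1.259)
t=11.000: state=(-1.810, 1.128)
t=12.000: state=(-1.979, 0.949)
t=13.000: state=(-1.931, 0.779)
t=14.000: state=(-1.873, 0.625)
t=15.000: state=(-1.815, 0.486)
t=16.000: state=(-1.757, 0.360)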